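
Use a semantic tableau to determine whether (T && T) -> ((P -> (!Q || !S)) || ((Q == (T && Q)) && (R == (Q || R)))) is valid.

Assume the negation and expand:
Initial set: {F ((T && T) -> ((P -> (!Q || !S)) || ((Q == (T && Q)) && (R == (Q || R)))))}.
F ((T && T) -> ((P -> (!Q || !S)) || ((Q == (T && Q)) && (R == (Q || R))))): α-rule — add T (T && T), F ((P -> (!Q || !S)) || ((Q == (T && Q)) && (R == (Q || R)))).
T (T && T): α-rule — add T T, T T.
F ((P -> (!Q || !S)) || ((Q == (T && Q)) && (R == (Q || R)))): α-rule — add F (P -> (!Q || !S)), F ((Q == (T && Q)) && (R == (Q || R))).
F (P -> (!Q || !S)): α-rule — add T P, F (!Q || !S).
F (!Q || !S): α-rule — add F !Q, F !S.
F ((Q == (T && Q)) && (R == (Q || R))): β-rule — branch into F (Q == (T && Q))  //  F (R == (Q || R)).
  branch 1 (add F (Q == (T && Q))):
    F (Q == (T && Q)): β-rule — branch into T Q, F (T && Q)  //  F Q, T (T && Q).
      branch 1.1 (add T Q, F (T && Q)):
        F (T && Q): β-rule — branch into F T  //  F Q.
          branch 1.1.1 (add F T):
            × closes — contains both T and !T.
          branch 1.1.2 (add F Q):
            × closes — contains both Q and !Q.
      branch 1.2 (add F Q, T (T && Q)):
        × closes — contains both Q and !Q.
  branch 2 (add F (R == (Q || R))):
    F (R == (Q || R)): β-rule — branch into T R, F (Q || R)  //  F R, T (Q || R).
      branch 2.1 (add T R, F (Q || R)):
        F (Q || R): α-rule — add F Q, F R.
        × closes — contains both Q and !Q.
      branch 2.2 (add F R, T (Q || R)):
        T (Q || R): β-rule — branch into T Q  //  T R.
          branch 2.2.1 (add T Q):
            ○ open, literals {P=1, Q=1, R=0, S=1, T=1}.
          branch 2.2.2 (add T R):
            × closes — contains both R and !R.
5 branches closed, 1 open.
An open branch gives a countermodel: P=1, Q=1, R=0, S=1, T=1 (unmentioned atoms arbitrary); under it the original formula is false.

Not valid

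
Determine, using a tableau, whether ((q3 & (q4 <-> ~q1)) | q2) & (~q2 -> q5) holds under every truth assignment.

Not valid

Assume the negation and expand:
Initial set: {~(((q3 & (q4 <-> ~q1)) | q2) & (~q2 -> q5))}.
~(((q3 & (q4 <-> ~q1)) | q2) & (~q2 -> q5)): β-rule — branch into ~((q3 & (q4 <-> ~q1)) | q2)  //  ~(~q2 -> q5).
  branch 1 (add ~((q3 & (q4 <-> ~q1)) | q2)):
    ~((q3 & (q4 <-> ~q1)) | q2): α-rule — add ~(q3 & (q4 <-> ~q1)), ~q2.
    ~(q3 & (q4 <-> ~q1)): β-rule — branch into ~q3  //  ~(q4 <-> ~q1).
      branch 1.1 (add ~q3):
        ○ open, literals {q2=F, q3=F}.
      branch 1.2 (add ~(q4 <-> ~q1)):
        ~(q4 <-> ~q1): β-rule — branch into q4, ~~q1  //  ~q4, ~q1.
          branch 1.2.1 (add q4, ~~q1):
            ○ open, literals {q1=T, q2=F, q4=T}.
          branch 1.2.2 (add ~q4, ~q1):
            ○ open, literals {q1=F, q2=F, q4=F}.
  branch 2 (add ~(~q2 -> q5)):
    ~(~q2 -> q5): α-rule — add ~q2, ~q5.
    ○ open, literals {q2=F, q5=F}.
0 branches closed, 4 open.
An open branch gives a countermodel: q2=F, q3=F (unmentioned atoms arbitrary); under it the original formula is false.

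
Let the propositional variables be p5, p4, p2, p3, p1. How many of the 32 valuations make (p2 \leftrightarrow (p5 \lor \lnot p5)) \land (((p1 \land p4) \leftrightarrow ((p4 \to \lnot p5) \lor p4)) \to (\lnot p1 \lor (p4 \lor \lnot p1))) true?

16

Initial set: {((p2 \leftrightarrow (p5 \lor \lnot p5)) \land (((p1 \land p4) \leftrightarrow ((p4 \to \lnot p5) \lor p4)) \to (\lnot p1 \lor (p4 \lor \lnot p1))))}.
((p2 \leftrightarrow (p5 \lor \lnot p5)) \land (((p1 \land p4) \leftrightarrow ((p4 \to \lnot p5) \lor p4)) \to (\lnot p1 \lor (p4 \lor \lnot p1)))): α-rule — add (p2 \leftrightarrow (p5 \lor \lnot p5)), (((p1 \land p4) \leftrightarrow ((p4 \to \lnot p5) \lor p4)) \to (\lnot p1 \lor (p4 \lor \lnot p1))).
(p2 \leftrightarrow (p5 \lor \lnot p5)): β-rule — branch into p2, (p5 \lor \lnot p5)  //  \lnot p2, \lnot (p5 \lor \lnot p5).
  branch 1 (add p2, (p5 \lor \lnot p5)):
    (((p1 \land p4) \leftrightarrow ((p4 \to \lnot p5) \lor p4)) \to (\lnot p1 \lor (p4 \lor \lnot p1))): β-rule — branch into \lnot ((p1 \land p4) \leftrightarrow ((p4 \to \lnot p5) \lor p4))  //  (\lnot p1 \lor (p4 \lor \lnot p1)).
      branch 1.1 (add \lnot ((p1 \land p4) \leftrightarrow ((p4 \to \lnot p5) \lor p4))):
        (p5 \lor \lnot p5): β-rule — branch into p5  //  \lnot p5.
          branch 1.1.1 (add p5):
            \lnot ((p1 \land p4) \leftrightarrow ((p4 \to \lnot p5) \lor p4)): β-rule — branch into (p1 \land p4), \lnot ((p4 \to \lnot p5) \lor p4)  //  \lnot (p1 \land p4), ((p4 \to \lnot p5) \lor p4).
              branch 1.1.1.1 (add (p1 \land p4), \lnot ((p4 \to \lnot p5) \lor p4)):
                (p1 \land p4): α-rule — add p1, p4.
                \lnot ((p4 \to \lnot p5) \lor p4): α-rule — add \lnot (p4 \to \lnot p5), \lnot p4.
                × closes — contains both p4 and \lnot p4.
              branch 1.1.1.2 (add \lnot (p1 \land p4), ((p4 \to \lnot p5) \lor p4)):
                \lnot (p1 \land p4): β-rule — branch into \lnot p1  //  \lnot p4.
                  branch 1.1.1.2.1 (add \lnot p1):
                    ((p4 \to \lnot p5) \lor p4): β-rule — branch into (p4 \to \lnot p5)  //  p4.
                      branch 1.1.1.2.1.1 (add (p4 \to \lnot p5)):
                        (p4 \to \lnot p5): β-rule — branch into \lnot p4  //  \lnot p5.
                          branch 1.1.1.2.1.1.1 (add \lnot p4):
                            ○ open, literals {p1=F, p2=T, p4=F, p5=T}.
                          branch 1.1.1.2.1.1.2 (add \lnot p5):
                            × closes — contains both p5 and \lnot p5.
                      branch 1.1.1.2.1.2 (add p4):
                        ○ open, literals {p1=F, p2=T, p4=T, p5=T}.
                  branch 1.1.1.2.2 (add \lnot p4):
                    ((p4 \to \lnot p5) \lor p4): β-rule — branch into (p4 \to \lnot p5)  //  p4.
                      branch 1.1.1.2.2.1 (add (p4 \to \lnot p5)):
                        (p4 \to \lnot p5): β-rule — branch into \lnot p4  //  \lnot p5.
                          branch 1.1.1.2.2.1.1 (add \lnot p4):
                            ○ open, literals {p2=T, p4=F, p5=T}.
                          branch 1.1.1.2.2.1.2 (add \lnot p5):
                            × closes — contains both p5 and \lnot p5.
                      branch 1.1.1.2.2.2 (add p4):
                        × closes — contains both p4 and \lnot p4.
          branch 1.1.2 (add \lnot p5):
            \lnot ((p1 \land p4) \leftrightarrow ((p4 \to \lnot p5) \lor p4)): β-rule — branch into (p1 \land p4), \lnot ((p4 \to \lnot p5) \lor p4)  //  \lnot (p1 \land p4), ((p4 \to \lnot p5) \lor p4).
              branch 1.1.2.1 (add (p1 \land p4), \lnot ((p4 \to \lnot p5) \lor p4)):
                (p1 \land p4): α-rule — add p1, p4.
                \lnot ((p4 \to \lnot p5) \lor p4): α-rule — add \lnot (p4 \to \lnot p5), \lnot p4.
                × closes — contains both p4 and \lnot p4.
              branch 1.1.2.2 (add \lnot (p1 \land p4), ((p4 \to \lnot p5) \lor p4)):
                \lnot (p1 \land p4): β-rule — branch into \lnot p1  //  \lnot p4.
                  branch 1.1.2.2.1 (add \lnot p1):
                    ((p4 \to \lnot p5) \lor p4): β-rule — branch into (p4 \to \lnot p5)  //  p4.
                      branch 1.1.2.2.1.1 (add (p4 \to \lnot p5)):
                        (p4 \to \lnot p5): β-rule — branch into \lnot p4  //  \lnot p5.
                          branch 1.1.2.2.1.1.1 (add \lnot p4):
                            ○ open, literals {p1=F, p2=T, p4=F, p5=F}.
                          branch 1.1.2.2.1.1.2 (add \lnot p5):
                            ○ open, literals {p1=F, p2=T, p5=F}.
                      branch 1.1.2.2.1.2 (add p4):
                        ○ open, literals {p1=F, p2=T, p4=T, p5=F}.
                  branch 1.1.2.2.2 (add \lnot p4):
                    ((p4 \to \lnot p5) \lor p4): β-rule — branch into (p4 \to \lnot p5)  //  p4.
                      branch 1.1.2.2.2.1 (add (p4 \to \lnot p5)):
                        (p4 \to \lnot p5): β-rule — branch into \lnot p4  //  \lnot p5.
                          branch 1.1.2.2.2.1.1 (add \lnot p4):
                            ○ open, literals {p2=T, p4=F, p5=F}.
                          branch 1.1.2.2.2.1.2 (add \lnot p5):
                            ○ open, literals {p2=T, p4=F, p5=F}.
                      branch 1.1.2.2.2.2 (add p4):
                        × closes — contains both p4 and \lnot p4.
      branch 1.2 (add (\lnot p1 \lor (p4 \lor \lnot p1))):
        (p5 \lor \lnot p5): β-rule — branch into p5  //  \lnot p5.
          branch 1.2.1 (add p5):
            (\lnot p1 \lor (p4 \lor \lnot p1)): β-rule — branch into \lnot p1  //  (p4 \lor \lnot p1).
              branch 1.2.1.1 (add \lnot p1):
                ○ open, literals {p1=F, p2=T, p5=T}.
              branch 1.2.1.2 (add (p4 \lor \lnot p1)):
                (p4 \lor \lnot p1): β-rule — branch into p4  //  \lnot p1.
                  branch 1.2.1.2.1 (add p4):
                    ○ open, literals {p2=T, p4=T, p5=T}.
                  branch 1.2.1.2.2 (add \lnot p1):
                    ○ open, literals {p1=F, p2=T, p5=T}.
          branch 1.2.2 (add \lnot p5):
            (\lnot p1 \lor (p4 \lor \lnot p1)): β-rule — branch into \lnot p1  //  (p4 \lor \lnot p1).
              branch 1.2.2.1 (add \lnot p1):
                ○ open, literals {p1=F, p2=T, p5=F}.
              branch 1.2.2.2 (add (p4 \lor \lnot p1)):
                (p4 \lor \lnot p1): β-rule — branch into p4  //  \lnot p1.
                  branch 1.2.2.2.1 (add p4):
                    ○ open, literals {p2=T, p4=T, p5=F}.
                  branch 1.2.2.2.2 (add \lnot p1):
                    ○ open, literals {p1=F, p2=T, p5=F}.
  branch 2 (add \lnot p2, \lnot (p5 \lor \lnot p5)):
    \lnot (p5 \lor \lnot p5): α-rule — add \lnot p5, \lnot \lnot p5.
    × closes — contains both p5 and \lnot p5.
7 branches closed, 14 open.
Each open branch fixes some atoms; the unmentioned ones are free. Counting distinct full assignments: branch {p1=F, p2=T, p4=F, p5=T} (p3) contributes 2 new; branch {p1=F, p2=T, p4=T, p5=T} (p3) contributes 2 new; branch {p2=T, p4=F, p5=T} (p3, p1) contributes 2 new; branch {p1=F, p2=T, p4=F, p5=F} (p3) contributes 2 new; branch {p1=F, p2=T, p5=F} (p4, p3) contributes 2 new; branch {p1=F, p2=T, p4=T, p5=F} (p3) contributes 0 new; branch {p2=T, p4=F, p5=F} (p3, p1) contributes 2 new; branch {p2=T, p4=F, p5=F} (p3, p1) contributes 0 new; branch {p1=F, p2=T, p5=T} (p4, p3) contributes 0 new; branch {p2=T, p4=T, p5=T} (p3, p1) contributes 2 new; branch {p1=F, p2=T, p5=T} (p4, p3) contributes 0 new; branch {p1=F, p2=T, p5=F} (p4, p3) contributes 0 new; branch {p2=T, p4=T, p5=F} (p3, p1) contributes 2 new; branch {p1=F, p2=T, p5=F} (p4, p3) contributes 0 new. Total: 16.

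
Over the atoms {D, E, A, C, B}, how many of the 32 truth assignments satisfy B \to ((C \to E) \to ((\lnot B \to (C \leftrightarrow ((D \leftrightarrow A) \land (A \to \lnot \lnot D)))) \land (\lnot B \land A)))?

Initial set: {(B \to ((C \to E) \to ((\lnot B \to (C \leftrightarrow ((D \leftrightarrow A) \land (A \to \lnot \lnot D)))) \land (\lnot B \land A))))}.
(B \to ((C \to E) \to ((\lnot B \to (C \leftrightarrow ((D \leftrightarrow A) \land (A \to \lnot \lnot D)))) \land (\lnot B \land A)))): β-rule — branch into \lnot B  //  ((C \to E) \to ((\lnot B \to (C \leftrightarrow ((D \leftrightarrow A) \land (A \to \lnot \lnot D)))) \land (\lnot B \land A))).
  branch 1 (add \lnot B):
    ○ open, literals {B=0}.
  branch 2 (add ((C \to E) \to ((\lnot B \to (C \leftrightarrow ((D \leftrightarrow A) \land (A \to \lnot \lnot D)))) \land (\lnot B \land A)))):
    ((C \to E) \to ((\lnot B \to (C \leftrightarrow ((D \leftrightarrow A) \land (A \to \lnot \lnot D)))) \land (\lnot B \land A))): β-rule — branch into \lnot (C \to E)  //  ((\lnot B \to (C \leftrightarrow ((D \leftrightarrow A) \land (A \to \lnot \lnot D)))) \land (\lnot B \land A)).
      branch 2.1 (add \lnot (C \to E)):
        \lnot (C \to E): α-rule — add C, \lnot E.
        ○ open, literals {C=1, E=0}.
      branch 2.2 (add ((\lnot B \to (C \leftrightarrow ((D \leftrightarrow A) \land (A \to \lnot \lnot D)))) \land (\lnot B \land A))):
        ((\lnot B \to (C \leftrightarrow ((D \leftrightarrow A) \land (A \to \lnot \lnot D)))) \land (\lnot B \land A)): α-rule — add (\lnot B \to (C \leftrightarrow ((D \leftrightarrow A) \land (A \to \lnot \lnot D)))), (\lnot B \land A).
        (\lnot B \land A): α-rule — add \lnot B, A.
        (\lnot B \to (C \leftrightarrow ((D \leftrightarrow A) \land (A \to \lnot \lnot D)))): β-rule — branch into \lnot \lnot B  //  (C \leftrightarrow ((D \leftrightarrow A) \land (A \to \lnot \lnot D))).
          branch 2.2.1 (add \lnot \lnot B):
            × closes — contains both B and \lnot B.
          branch 2.2.2 (add (C \leftrightarrow ((D \leftrightarrow A) \land (A \to \lnot \lnot D)))):
            (C \leftrightarrow ((D \leftrightarrow A) \land (A \to \lnot \lnot D))): β-rule — branch into C, ((D \leftrightarrow A) \land (A \to \lnot \lnot D))  //  \lnot C, \lnot ((D \leftrightarrow A) \land (A \to \lnot \lnot D)).
              branch 2.2.2.1 (add C, ((D \leftrightarrow A) \land (A \to \lnot \lnot D))):
                ((D \leftrightarrow A) \land (A \to \lnot \lnot D)): α-rule — add (D \leftrightarrow A), (A \to \lnot \lnot D).
                (D \leftrightarrow A): β-rule — branch into D, A  //  \lnot D, \lnot A.
                  branch 2.2.2.1.1 (add D, A):
                    (A \to \lnot \lnot D): β-rule — branch into \lnot A  //  \lnot \lnot D.
                      branch 2.2.2.1.1.1 (add \lnot A):
                        × closes — contains both A and \lnot A.
                      branch 2.2.2.1.1.2 (add \lnot \lnot D):
                        \lnot \lnot D: drop double negation, giving D.
                        ○ open, literals {A=1, B=0, C=1, D=1}.
                  branch 2.2.2.1.2 (add \lnot D, \lnot A):
                    × closes — contains both A and \lnot A.
              branch 2.2.2.2 (add \lnot C, \lnot ((D \leftrightarrow A) \land (A \to \lnot \lnot D))):
                \lnot ((D \leftrightarrow A) \land (A \to \lnot \lnot D)): β-rule — branch into \lnot (D \leftrightarrow A)  //  \lnot (A \to \lnot \lnot D).
                  branch 2.2.2.2.1 (add \lnot (D \leftrightarrow A)):
                    \lnot (D \leftrightarrow A): β-rule — branch into D, \lnot A  //  \lnot D, A.
                      branch 2.2.2.2.1.1 (add D, \lnot A):
                        × closes — contains both A and \lnot A.
                      branch 2.2.2.2.1.2 (add \lnot D, A):
                        ○ open, literals {A=1, B=0, C=0, D=0}.
                  branch 2.2.2.2.2 (add \lnot (A \to \lnot \lnot D)):
                    \lnot (A \to \lnot \lnot D): α-rule — add A, \lnot \lnot \lnot D.
                    \lnot \lnot \lnot D: drop double negation, giving \lnot D.
                    ○ open, literals {A=1, B=0, C=0, D=0}.
4 branches closed, 5 open.
Each open branch fixes some atoms; the unmentioned ones are free. Counting distinct full assignments: branch {B=0} (D, E, A, C) contributes 16 new; branch {C=1, E=0} (D, A, B) contributes 4 new; branch {A=1, B=0, C=1, D=1} (E) contributes 0 new; branch {A=1, B=0, C=0, D=0} (E) contributes 0 new; branch {A=1, B=0, C=0, D=0} (E) contributes 0 new. Total: 20.

20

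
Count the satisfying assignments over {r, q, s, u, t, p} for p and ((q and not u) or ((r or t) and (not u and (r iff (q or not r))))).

Initial set: {T (p and ((q and not u) or ((r or t) and (not u and (r iff (q or not r))))))}.
T (p and ((q and not u) or ((r or t) and (not u and (r iff (q or not r)))))): α-rule — add T p, T ((q and not u) or ((r or t) and (not u and (r iff (q or not r))))).
T ((q and not u) or ((r or t) and (not u and (r iff (q or not r))))): β-rule — branch into T (q and not u)  //  T ((r or t) and (not u and (r iff (q or not r)))).
  branch 1 (add T (q and not u)):
    T (q and not u): α-rule — add T q, T not u.
    ○ open, literals {p=T, q=T, u=F}.
  branch 2 (add T ((r or t) and (not u and (r iff (q or not r))))):
    T ((r or t) and (not u and (r iff (q or not r)))): α-rule — add T (r or t), T (not u and (r iff (q or not r))).
    T (not u and (r iff (q or not r))): α-rule — add T not u, T (r iff (q or not r)).
    T (r or t): β-rule — branch into T r  //  T t.
      branch 2.1 (add T r):
        T (r iff (q or not r)): β-rule — branch into T r, T (q or not r)  //  F r, F (q or not r).
          branch 2.1.1 (add T r, T (q or not r)):
            T (q or not r): β-rule — branch into T q  //  T not r.
              branch 2.1.1.1 (add T q):
                ○ open, literals {p=T, q=T, r=T, u=F}.
              branch 2.1.1.2 (add T not r):
                × closes — contains both r and not r.
          branch 2.1.2 (add F r, F (q or not r)):
            × closes — contains both r and not r.
      branch 2.2 (add T t):
        T (r iff (q or not r)): β-rule — branch into T r, T (q or not r)  //  F r, F (q or not r).
          branch 2.2.1 (add T r, T (q or not r)):
            T (q or not r): β-rule — branch into T q  //  T not r.
              branch 2.2.1.1 (add T q):
                ○ open, literals {p=T, q=T, r=T, t=T, u=F}.
              branch 2.2.1.2 (add T not r):
                × closes — contains both r and not r.
          branch 2.2.2 (add F r, F (q or not r)):
            F (q or not r): α-rule — add F q, F not r.
            × closes — contains both r and not r.
4 branches closed, 3 open.
Each open branch fixes some atoms; the unmentioned ones are free. Counting distinct full assignments: branch {p=T, q=T, u=F} (r, s, t) contributes 8 new; branch {p=T, q=T, r=T, u=F} (s, t) contributes 0 new; branch {p=T, q=T, r=T, t=T, u=F} (s) contributes 0 new. Total: 8.

8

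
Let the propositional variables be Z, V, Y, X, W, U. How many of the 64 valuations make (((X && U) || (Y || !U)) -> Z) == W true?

32

Initial set: {T ((((X && U) || (Y || !U)) -> Z) == W)}.
T ((((X && U) || (Y || !U)) -> Z) == W): β-rule — branch into T (((X && U) || (Y || !U)) -> Z), T W  //  F (((X && U) || (Y || !U)) -> Z), F W.
  branch 1 (add T (((X && U) || (Y || !U)) -> Z), T W):
    T (((X && U) || (Y || !U)) -> Z): β-rule — branch into F ((X && U) || (Y || !U))  //  T Z.
      branch 1.1 (add F ((X && U) || (Y || !U))):
        F ((X && U) || (Y || !U)): α-rule — add F (X && U), F (Y || !U).
        F (Y || !U): α-rule — add F Y, F !U.
        F (X && U): β-rule — branch into F X  //  F U.
          branch 1.1.1 (add F X):
            ○ open, literals {U=true, W=true, X=false, Y=false}.
          branch 1.1.2 (add F U):
            × closes — contains both U and !U.
      branch 1.2 (add T Z):
        ○ open, literals {W=true, Z=true}.
  branch 2 (add F (((X && U) || (Y || !U)) -> Z), F W):
    F (((X && U) || (Y || !U)) -> Z): α-rule — add T ((X && U) || (Y || !U)), F Z.
    T ((X && U) || (Y || !U)): β-rule — branch into T (X && U)  //  T (Y || !U).
      branch 2.1 (add T (X && U)):
        T (X && U): α-rule — add T X, T U.
        ○ open, literals {U=true, W=false, X=true, Z=false}.
      branch 2.2 (add T (Y || !U)):
        T (Y || !U): β-rule — branch into T Y  //  T !U.
          branch 2.2.1 (add T Y):
            ○ open, literals {W=false, Y=true, Z=false}.
          branch 2.2.2 (add T !U):
            ○ open, literals {U=false, W=false, Z=false}.
1 branch closed, 5 open.
Each open branch fixes some atoms; the unmentioned ones are free. Counting distinct full assignments: branch {U=true, W=true, X=false, Y=false} (Z, V) contributes 4 new; branch {W=true, Z=true} (V, Y, X, U) contributes 14 new; branch {U=true, W=false, X=true, Z=false} (V, Y) contributes 4 new; branch {W=false, Y=true, Z=false} (V, X, U) contributes 6 new; branch {U=false, W=false, Z=false} (V, Y, X) contributes 4 new. Total: 32.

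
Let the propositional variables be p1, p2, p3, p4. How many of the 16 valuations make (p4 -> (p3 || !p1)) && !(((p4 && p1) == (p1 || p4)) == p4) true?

Initial set: {((p4 -> (p3 || !p1)) && !(((p4 && p1) == (p1 || p4)) == p4))}.
((p4 -> (p3 || !p1)) && !(((p4 && p1) == (p1 || p4)) == p4)): α-rule — add (p4 -> (p3 || !p1)), !(((p4 && p1) == (p1 || p4)) == p4).
(p4 -> (p3 || !p1)): β-rule — branch into !p4  //  (p3 || !p1).
  branch 1 (add !p4):
    !(((p4 && p1) == (p1 || p4)) == p4): β-rule — branch into ((p4 && p1) == (p1 || p4)), !p4  //  !((p4 && p1) == (p1 || p4)), p4.
      branch 1.1 (add ((p4 && p1) == (p1 || p4)), !p4):
        ((p4 && p1) == (p1 || p4)): β-rule — branch into (p4 && p1), (p1 || p4)  //  !(p4 && p1), !(p1 || p4).
          branch 1.1.1 (add (p4 && p1), (p1 || p4)):
            (p4 && p1): α-rule — add p4, p1.
            × closes — contains both p4 and !p4.
          branch 1.1.2 (add !(p4 && p1), !(p1 || p4)):
            !(p1 || p4): α-rule — add !p1, !p4.
            !(p4 && p1): β-rule — branch into !p4  //  !p1.
              branch 1.1.2.1 (add !p4):
                ○ open, literals {p1=F, p4=F}.
              branch 1.1.2.2 (add !p1):
                ○ open, literals {p1=F, p4=F}.
      branch 1.2 (add !((p4 && p1) == (p1 || p4)), p4):
        × closes — contains both p4 and !p4.
  branch 2 (add (p3 || !p1)):
    !(((p4 && p1) == (p1 || p4)) == p4): β-rule — branch into ((p4 && p1) == (p1 || p4)), !p4  //  !((p4 && p1) == (p1 || p4)), p4.
      branch 2.1 (add ((p4 && p1) == (p1 || p4)), !p4):
        (p3 || !p1): β-rule — branch into p3  //  !p1.
          branch 2.1.1 (add p3):
            ((p4 && p1) == (p1 || p4)): β-rule — branch into (p4 && p1), (p1 || p4)  //  !(p4 && p1), !(p1 || p4).
              branch 2.1.1.1 (add (p4 && p1), (p1 || p4)):
                (p4 && p1): α-rule — add p4, p1.
                × closes — contains both p4 and !p4.
              branch 2.1.1.2 (add !(p4 && p1), !(p1 || p4)):
                !(p1 || p4): α-rule — add !p1, !p4.
                !(p4 && p1): β-rule — branch into !p4  //  !p1.
                  branch 2.1.1.2.1 (add !p4):
                    ○ open, literals {p1=F, p3=T, p4=F}.
                  branch 2.1.1.2.2 (add !p1):
                    ○ open, literals {p1=F, p3=T, p4=F}.
          branch 2.1.2 (add !p1):
            ((p4 && p1) == (p1 || p4)): β-rule — branch into (p4 && p1), (p1 || p4)  //  !(p4 && p1), !(p1 || p4).
              branch 2.1.2.1 (add (p4 && p1), (p1 || p4)):
                (p4 && p1): α-rule — add p4, p1.
                × closes — contains both p4 and !p4.
              branch 2.1.2.2 (add !(p4 && p1), !(p1 || p4)):
                !(p1 || p4): α-rule — add !p1, !p4.
                !(p4 && p1): β-rule — branch into !p4  //  !p1.
                  branch 2.1.2.2.1 (add !p4):
                    ○ open, literals {p1=F, p4=F}.
                  branch 2.1.2.2.2 (add !p1):
                    ○ open, literals {p1=F, p4=F}.
      branch 2.2 (add !((p4 && p1) == (p1 || p4)), p4):
        (p3 || !p1): β-rule — branch into p3  //  !p1.
          branch 2.2.1 (add p3):
            !((p4 && p1) == (p1 || p4)): β-rule — branch into (p4 && p1), !(p1 || p4)  //  !(p4 && p1), (p1 || p4).
              branch 2.2.1.1 (add (p4 && p1), !(p1 || p4)):
                (p4 && p1): α-rule — add p4, p1.
                !(p1 || p4): α-rule — add !p1, !p4.
                × closes — contains both p1 and !p1.
              branch 2.2.1.2 (add !(p4 && p1), (p1 || p4)):
                !(p4 && p1): β-rule — branch into !p4  //  !p1.
                  branch 2.2.1.2.1 (add !p4):
                    × closes — contains both p4 and !p4.
                  branch 2.2.1.2.2 (add !p1):
                    (p1 || p4): β-rule — branch into p1  //  p4.
                      branch 2.2.1.2.2.1 (add p1):
                        × closes — contains both p1 and !p1.
                      branch 2.2.1.2.2.2 (add p4):
                        ○ open, literals {p1=F, p3=T, p4=T}.
          branch 2.2.2 (add !p1):
            !((p4 && p1) == (p1 || p4)): β-rule — branch into (p4 && p1), !(p1 || p4)  //  !(p4 && p1), (p1 || p4).
              branch 2.2.2.1 (add (p4 && p1), !(p1 || p4)):
                (p4 && p1): α-rule — add p4, p1.
                × closes — contains both p1 and !p1.
              branch 2.2.2.2 (add !(p4 && p1), (p1 || p4)):
                !(p4 && p1): β-rule — branch into !p4  //  !p1.
                  branch 2.2.2.2.1 (add !p4):
                    × closes — contains both p4 and !p4.
                  branch 2.2.2.2.2 (add !p1):
                    (p1 || p4): β-rule — branch into p1  //  p4.
                      branch 2.2.2.2.2.1 (add p1):
                        × closes — contains both p1 and !p1.
                      branch 2.2.2.2.2.2 (add p4):
                        ○ open, literals {p1=F, p4=T}.
10 branches closed, 8 open.
Each open branch fixes some atoms; the unmentioned ones are free. Counting distinct full assignments: branch {p1=F, p4=F} (p2, p3) contributes 4 new; branch {p1=F, p4=F} (p2, p3) contributes 0 new; branch {p1=F, p3=T, p4=F} (p2) contributes 0 new; branch {p1=F, p3=T, p4=F} (p2) contributes 0 new; branch {p1=F, p4=F} (p2, p3) contributes 0 new; branch {p1=F, p4=F} (p2, p3) contributes 0 new; branch {p1=F, p3=T, p4=T} (p2) contributes 2 new; branch {p1=F, p4=T} (p2, p3) contributes 2 new. Total: 8.

8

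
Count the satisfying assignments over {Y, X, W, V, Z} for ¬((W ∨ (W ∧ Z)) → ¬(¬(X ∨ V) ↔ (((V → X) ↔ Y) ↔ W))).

Initial set: {¬((W ∨ (W ∧ Z)) → ¬(¬(X ∨ V) ↔ (((V → X) ↔ Y) ↔ W)))}.
¬((W ∨ (W ∧ Z)) → ¬(¬(X ∨ V) ↔ (((V → X) ↔ Y) ↔ W))): α-rule — add (W ∨ (W ∧ Z)), ¬¬(¬(X ∨ V) ↔ (((V → X) ↔ Y) ↔ W)).
(W ∨ (W ∧ Z)): β-rule — branch into W  //  (W ∧ Z).
  branch 1 (add W):
    ¬¬(¬(X ∨ V) ↔ (((V → X) ↔ Y) ↔ W)): β-rule — branch into ¬(X ∨ V), (((V → X) ↔ Y) ↔ W)  //  ¬¬(X ∨ V), ¬(((V → X) ↔ Y) ↔ W).
      branch 1.1 (add ¬(X ∨ V), (((V → X) ↔ Y) ↔ W)):
        ¬(X ∨ V): α-rule — add ¬X, ¬V.
        (((V → X) ↔ Y) ↔ W): β-rule — branch into ((V → X) ↔ Y), W  //  ¬((V → X) ↔ Y), ¬W.
          branch 1.1.1 (add ((V → X) ↔ Y), W):
            ((V → X) ↔ Y): β-rule — branch into (V → X), Y  //  ¬(V → X), ¬Y.
              branch 1.1.1.1 (add (V → X), Y):
                (V → X): β-rule — branch into ¬V  //  X.
                  branch 1.1.1.1.1 (add ¬V):
                    ○ open, literals {V=F, W=T, X=F, Y=T}.
                  branch 1.1.1.1.2 (add X):
                    × closes — contains both X and ¬X.
              branch 1.1.1.2 (add ¬(V → X), ¬Y):
                ¬(V → X): α-rule — add V, ¬X.
                × closes — contains both V and ¬V.
          branch 1.1.2 (add ¬((V → X) ↔ Y), ¬W):
            × closes — contains both W and ¬W.
      branch 1.2 (add ¬¬(X ∨ V), ¬(((V → X) ↔ Y) ↔ W)):
        ¬¬(X ∨ V): β-rule — branch into X  //  V.
          branch 1.2.1 (add X):
            ¬(((V → X) ↔ Y) ↔ W): β-rule — branch into ((V → X) ↔ Y), ¬W  //  ¬((V → X) ↔ Y), W.
              branch 1.2.1.1 (add ((V → X) ↔ Y), ¬W):
                × closes — contains both W and ¬W.
              branch 1.2.1.2 (add ¬((V → X) ↔ Y), W):
                ¬((V → X) ↔ Y): β-rule — branch into (V → X), ¬Y  //  ¬(V → X), Y.
                  branch 1.2.1.2.1 (add (V → X), ¬Y):
                    (V → X): β-rule — branch into ¬V  //  X.
                      branch 1.2.1.2.1.1 (add ¬V):
                        ○ open, literals {V=F, W=T, X=T, Y=F}.
                      branch 1.2.1.2.1.2 (add X):
                        ○ open, literals {W=T, X=T, Y=F}.
                  branch 1.2.1.2.2 (add ¬(V → X), Y):
                    ¬(V → X): α-rule — add V, ¬X.
                    × closes — contains both X and ¬X.
          branch 1.2.2 (add V):
            ¬(((V → X) ↔ Y) ↔ W): β-rule — branch into ((V → X) ↔ Y), ¬W  //  ¬((V → X) ↔ Y), W.
              branch 1.2.2.1 (add ((V → X) ↔ Y), ¬W):
                × closes — contains both W and ¬W.
              branch 1.2.2.2 (add ¬((V → X) ↔ Y), W):
                ¬((V → X) ↔ Y): β-rule — branch into (V → X), ¬Y  //  ¬(V → X), Y.
                  branch 1.2.2.2.1 (add (V → X), ¬Y):
                    (V → X): β-rule — branch into ¬V  //  X.
                      branch 1.2.2.2.1.1 (add ¬V):
                        × closes — contains both V and ¬V.
                      branch 1.2.2.2.1.2 (add X):
                        ○ open, literals {V=T, W=T, X=T, Y=F}.
                  branch 1.2.2.2.2 (add ¬(V → X), Y):
                    ¬(V → X): α-rule — add V, ¬X.
                    ○ open, literals {V=T, W=T, X=F, Y=T}.
  branch 2 (add (W ∧ Z)):
    (W ∧ Z): α-rule — add W, Z.
    ¬¬(¬(X ∨ V) ↔ (((V → X) ↔ Y) ↔ W)): β-rule — branch into ¬(X ∨ V), (((V → X) ↔ Y) ↔ W)  //  ¬¬(X ∨ V), ¬(((V → X) ↔ Y) ↔ W).
      branch 2.1 (add ¬(X ∨ V), (((V → X) ↔ Y) ↔ W)):
        ¬(X ∨ V): α-rule — add ¬X, ¬V.
        (((V → X) ↔ Y) ↔ W): β-rule — branch into ((V → X) ↔ Y), W  //  ¬((V → X) ↔ Y), ¬W.
          branch 2.1.1 (add ((V → X) ↔ Y), W):
            ((V → X) ↔ Y): β-rule — branch into (V → X), Y  //  ¬(V → X), ¬Y.
              branch 2.1.1.1 (add (V → X), Y):
                (V → X): β-rule — branch into ¬V  //  X.
                  branch 2.1.1.1.1 (add ¬V):
                    ○ open, literals {V=F, W=T, X=F, Y=T, Z=T}.
                  branch 2.1.1.1.2 (add X):
                    × closes — contains both X and ¬X.
              branch 2.1.1.2 (add ¬(V → X), ¬Y):
                ¬(V → X): α-rule — add V, ¬X.
                × closes — contains both V and ¬V.
          branch 2.1.2 (add ¬((V → X) ↔ Y), ¬W):
            × closes — contains both W and ¬W.
      branch 2.2 (add ¬¬(X ∨ V), ¬(((V → X) ↔ Y) ↔ W)):
        ¬¬(X ∨ V): β-rule — branch into X  //  V.
          branch 2.2.1 (add X):
            ¬(((V → X) ↔ Y) ↔ W): β-rule — branch into ((V → X) ↔ Y), ¬W  //  ¬((V → X) ↔ Y), W.
              branch 2.2.1.1 (add ((V → X) ↔ Y), ¬W):
                × closes — contains both W and ¬W.
              branch 2.2.1.2 (add ¬((V → X) ↔ Y), W):
                ¬((V → X) ↔ Y): β-rule — branch into (V → X), ¬Y  //  ¬(V → X), Y.
                  branch 2.2.1.2.1 (add (V → X), ¬Y):
                    (V → X): β-rule — branch into ¬V  //  X.
                      branch 2.2.1.2.1.1 (add ¬V):
                        ○ open, literals {V=F, W=T, X=T, Y=F, Z=T}.
                      branch 2.2.1.2.1.2 (add X):
                        ○ open, literals {W=T, X=T, Y=F, Z=T}.
                  branch 2.2.1.2.2 (add ¬(V → X), Y):
                    ¬(V → X): α-rule — add V, ¬X.
                    × closes — contains both X and ¬X.
          branch 2.2.2 (add V):
            ¬(((V → X) ↔ Y) ↔ W): β-rule — branch into ((V → X) ↔ Y), ¬W  //  ¬((V → X) ↔ Y), W.
              branch 2.2.2.1 (add ((V → X) ↔ Y), ¬W):
                × closes — contains both W and ¬W.
              branch 2.2.2.2 (add ¬((V → X) ↔ Y), W):
                ¬((V → X) ↔ Y): β-rule — branch into (V → X), ¬Y  //  ¬(V → X), Y.
                  branch 2.2.2.2.1 (add (V → X), ¬Y):
                    (V → X): β-rule — branch into ¬V  //  X.
                      branch 2.2.2.2.1.1 (add ¬V):
                        × closes — contains both V and ¬V.
                      branch 2.2.2.2.1.2 (add X):
                        ○ open, literals {V=T, W=T, X=T, Y=F, Z=T}.
                  branch 2.2.2.2.2 (add ¬(V → X), Y):
                    ¬(V → X): α-rule — add V, ¬X.
                    ○ open, literals {V=T, W=T, X=F, Y=T, Z=T}.
14 branches closed, 10 open.
Each open branch fixes some atoms; the unmentioned ones are free. Counting distinct full assignments: branch {V=F, W=T, X=F, Y=T} (Z) contributes 2 new; branch {V=F, W=T, X=T, Y=F} (Z) contributes 2 new; branch {W=T, X=T, Y=F} (V, Z) contributes 2 new; branch {V=T, W=T, X=T, Y=F} (Z) contributes 0 new; branch {V=T, W=T, X=F, Y=T} (Z) contributes 2 new; branch {V=F, W=T, X=F, Y=T, Z=T} (none free) contributes 0 new; branch {V=F, W=T, X=T, Y=F, Z=T} (none free) contributes 0 new; branch {W=T, X=T, Y=F, Z=T} (V) contributes 0 new; branch {V=T, W=T, X=T, Y=F, Z=T} (none free) contributes 0 new; branch {V=T, W=T, X=F, Y=T, Z=T} (none free) contributes 0 new. Total: 8.

8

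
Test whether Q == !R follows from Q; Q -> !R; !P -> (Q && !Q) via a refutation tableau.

Yes

Initial set: {Q; (Q -> !R); (!P -> (Q && !Q)); !(Q == !R)}.
(Q -> !R): β-rule — branch into !Q  //  !R.
  branch 1 (add !Q):
    × closes — contains both Q and !Q.
  branch 2 (add !R):
    (!P -> (Q && !Q)): β-rule — branch into !!P  //  (Q && !Q).
      branch 2.1 (add !!P):
        !(Q == !R): β-rule — branch into Q, !!R  //  !Q, !R.
          branch 2.1.1 (add Q, !!R):
            × closes — contains both R and !R.
          branch 2.1.2 (add !Q, !R):
            × closes — contains both Q and !Q.
      branch 2.2 (add (Q && !Q)):
        (Q && !Q): α-rule — add Q, !Q.
        × closes — contains both Q and !Q.
All 4 branches close.
Every branch closed, so the premises entail the conclusion.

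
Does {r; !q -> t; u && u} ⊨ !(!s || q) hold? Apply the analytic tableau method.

Initial set: {r; (!q -> t); (u && u); !!(!s || q)}.
(u && u): α-rule — add u, u.
(!q -> t): β-rule — branch into !!q  //  t.
  branch 1 (add !!q):
    !!(!s || q): β-rule — branch into !s  //  q.
      branch 1.1 (add !s):
        ○ open, literals {q=true, r=true, s=false, u=true}.
      branch 1.2 (add q):
        ○ open, literals {q=true, r=true, u=true}.
  branch 2 (add t):
    !!(!s || q): β-rule — branch into !s  //  q.
      branch 2.1 (add !s):
        ○ open, literals {r=true, s=false, t=true, u=true}.
      branch 2.2 (add q):
        ○ open, literals {q=true, r=true, t=true, u=true}.
0 branches closed, 4 open.
An open branch gives a countermodel: q=true, r=true, s=false, u=true (unmentioned atoms arbitrary); the premises hold there but the conclusion fails.

No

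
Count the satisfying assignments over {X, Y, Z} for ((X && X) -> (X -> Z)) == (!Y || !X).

6

Initial set: {(((X && X) -> (X -> Z)) == (!Y || !X))}.
(((X && X) -> (X -> Z)) == (!Y || !X)): β-rule — branch into ((X && X) -> (X -> Z)), (!Y || !X)  //  !((X && X) -> (X -> Z)), !(!Y || !X).
  branch 1 (add ((X && X) -> (X -> Z)), (!Y || !X)):
    ((X && X) -> (X -> Z)): β-rule — branch into !(X && X)  //  (X -> Z).
      branch 1.1 (add !(X && X)):
        (!Y || !X): β-rule — branch into !Y  //  !X.
          branch 1.1.1 (add !Y):
            !(X && X): β-rule — branch into !X  //  !X.
              branch 1.1.1.1 (add !X):
                ○ open, literals {X=false, Y=false}.
              branch 1.1.1.2 (add !X):
                ○ open, literals {X=false, Y=false}.
          branch 1.1.2 (add !X):
            !(X && X): β-rule — branch into !X  //  !X.
              branch 1.1.2.1 (add !X):
                ○ open, literals {X=false}.
              branch 1.1.2.2 (add !X):
                ○ open, literals {X=false}.
      branch 1.2 (add (X -> Z)):
        (!Y || !X): β-rule — branch into !Y  //  !X.
          branch 1.2.1 (add !Y):
            (X -> Z): β-rule — branch into !X  //  Z.
              branch 1.2.1.1 (add !X):
                ○ open, literals {X=false, Y=false}.
              branch 1.2.1.2 (add Z):
                ○ open, literals {Y=false, Z=true}.
          branch 1.2.2 (add !X):
            (X -> Z): β-rule — branch into !X  //  Z.
              branch 1.2.2.1 (add !X):
                ○ open, literals {X=false}.
              branch 1.2.2.2 (add Z):
                ○ open, literals {X=false, Z=true}.
  branch 2 (add !((X && X) -> (X -> Z)), !(!Y || !X)):
    !((X && X) -> (X -> Z)): α-rule — add (X && X), !(X -> Z).
    !(!Y || !X): α-rule — add !!Y, !!X.
    (X && X): α-rule — add X, X.
    !(X -> Z): α-rule — add X, !Z.
    ○ open, literals {X=true, Y=true, Z=false}.
0 branches closed, 9 open.
Each open branch fixes some atoms; the unmentioned ones are free. Counting distinct full assignments: branch {X=false, Y=false} (Z) contributes 2 new; branch {X=false, Y=false} (Z) contributes 0 new; branch {X=false} (Y, Z) contributes 2 new; branch {X=false} (Y, Z) contributes 0 new; branch {X=false, Y=false} (Z) contributes 0 new; branch {Y=false, Z=true} (X) contributes 1 new; branch {X=false} (Y, Z) contributes 0 new; branch {X=false, Z=true} (Y) contributes 0 new; branch {X=true, Y=true, Z=false} (none free) contributes 1 new. Total: 6.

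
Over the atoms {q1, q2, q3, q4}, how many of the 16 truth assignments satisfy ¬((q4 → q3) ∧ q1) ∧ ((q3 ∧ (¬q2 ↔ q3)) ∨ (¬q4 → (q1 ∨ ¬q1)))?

Initial set: {(¬((q4 → q3) ∧ q1) ∧ ((q3 ∧ (¬q2 ↔ q3)) ∨ (¬q4 → (q1 ∨ ¬q1))))}.
(¬((q4 → q3) ∧ q1) ∧ ((q3 ∧ (¬q2 ↔ q3)) ∨ (¬q4 → (q1 ∨ ¬q1)))): α-rule — add ¬((q4 → q3) ∧ q1), ((q3 ∧ (¬q2 ↔ q3)) ∨ (¬q4 → (q1 ∨ ¬q1))).
¬((q4 → q3) ∧ q1): β-rule — branch into ¬(q4 → q3)  //  ¬q1.
  branch 1 (add ¬(q4 → q3)):
    ¬(q4 → q3): α-rule — add q4, ¬q3.
    ((q3 ∧ (¬q2 ↔ q3)) ∨ (¬q4 → (q1 ∨ ¬q1))): β-rule — branch into (q3 ∧ (¬q2 ↔ q3))  //  (¬q4 → (q1 ∨ ¬q1)).
      branch 1.1 (add (q3 ∧ (¬q2 ↔ q3))):
        (q3 ∧ (¬q2 ↔ q3)): α-rule — add q3, (¬q2 ↔ q3).
        × closes — contains both q3 and ¬q3.
      branch 1.2 (add (¬q4 → (q1 ∨ ¬q1))):
        (¬q4 → (q1 ∨ ¬q1)): β-rule — branch into ¬¬q4  //  (q1 ∨ ¬q1).
          branch 1.2.1 (add ¬¬q4):
            ○ open, literals {q3=F, q4=T}.
          branch 1.2.2 (add (q1 ∨ ¬q1)):
            (q1 ∨ ¬q1): β-rule — branch into q1  //  ¬q1.
              branch 1.2.2.1 (add q1):
                ○ open, literals {q1=T, q3=F, q4=T}.
              branch 1.2.2.2 (add ¬q1):
                ○ open, literals {q1=F, q3=F, q4=T}.
  branch 2 (add ¬q1):
    ((q3 ∧ (¬q2 ↔ q3)) ∨ (¬q4 → (q1 ∨ ¬q1))): β-rule — branch into (q3 ∧ (¬q2 ↔ q3))  //  (¬q4 → (q1 ∨ ¬q1)).
      branch 2.1 (add (q3 ∧ (¬q2 ↔ q3))):
        (q3 ∧ (¬q2 ↔ q3)): α-rule — add q3, (¬q2 ↔ q3).
        (¬q2 ↔ q3): β-rule — branch into ¬q2, q3  //  ¬¬q2, ¬q3.
          branch 2.1.1 (add ¬q2, q3):
            ○ open, literals {q1=F, q2=F, q3=T}.
          branch 2.1.2 (add ¬¬q2, ¬q3):
            × closes — contains both q3 and ¬q3.
      branch 2.2 (add (¬q4 → (q1 ∨ ¬q1))):
        (¬q4 → (q1 ∨ ¬q1)): β-rule — branch into ¬¬q4  //  (q1 ∨ ¬q1).
          branch 2.2.1 (add ¬¬q4):
            ○ open, literals {q1=F, q4=T}.
          branch 2.2.2 (add (q1 ∨ ¬q1)):
            (q1 ∨ ¬q1): β-rule — branch into q1  //  ¬q1.
              branch 2.2.2.1 (add q1):
                × closes — contains both q1 and ¬q1.
              branch 2.2.2.2 (add ¬q1):
                ○ open, literals {q1=F}.
3 branches closed, 6 open.
Each open branch fixes some atoms; the unmentioned ones are free. Counting distinct full assignments: branch {q3=F, q4=T} (q1, q2) contributes 4 new; branch {q1=T, q3=F, q4=T} (q2) contributes 0 new; branch {q1=F, q3=F, q4=T} (q2) contributes 0 new; branch {q1=F, q2=F, q3=T} (q4) contributes 2 new; branch {q1=F, q4=T} (q2, q3) contributes 1 new; branch {q1=F} (q2, q3, q4) contributes 3 new. Total: 10.

10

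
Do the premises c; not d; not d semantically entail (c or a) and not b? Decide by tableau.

Initial set: {c; not d; not d; not ((c or a) and not b)}.
not ((c or a) and not b): β-rule — branch into not (c or a)  //  not not b.
  branch 1 (add not (c or a)):
    not (c or a): α-rule — add not c, not a.
    × closes — contains both c and not c.
  branch 2 (add not not b):
    ○ open, literals {b=true, c=true, d=false}.
1 branch closed, 1 open.
An open branch gives a countermodel: b=true, c=true, d=false (unmentioned atoms arbitrary); the premises hold there but the conclusion fails.

No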